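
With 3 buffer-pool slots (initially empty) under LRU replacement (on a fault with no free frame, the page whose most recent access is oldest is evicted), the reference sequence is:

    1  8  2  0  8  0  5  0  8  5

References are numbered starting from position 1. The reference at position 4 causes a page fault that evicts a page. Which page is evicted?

pos 1: 1 -> fault, frames {1}
pos 2: 8 -> fault, frames {1,8}
pos 3: 2 -> fault, frames {1,8,2}
pos 4: 0 -> fault, evict 1, frames {8,2,0}
At position 4, page 1 is evicted.

1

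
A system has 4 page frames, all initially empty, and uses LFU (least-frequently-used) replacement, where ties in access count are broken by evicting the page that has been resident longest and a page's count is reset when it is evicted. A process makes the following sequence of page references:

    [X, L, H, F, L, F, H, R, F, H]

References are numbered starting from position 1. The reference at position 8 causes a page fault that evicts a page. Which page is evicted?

X

pos 1: X -> miss, frames {X}
pos 2: L -> miss, frames {X,L}
pos 3: H -> miss, frames {X,L,H}
pos 4: F -> miss, frames {X,L,H,F}
pos 5: L -> hit
pos 6: F -> hit
pos 7: H -> hit
pos 8: R -> miss, evict X, frames {L,H,F,R}
At position 8, page X is evicted.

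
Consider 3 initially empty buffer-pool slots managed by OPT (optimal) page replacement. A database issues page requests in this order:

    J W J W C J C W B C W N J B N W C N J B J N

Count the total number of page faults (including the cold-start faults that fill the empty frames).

J: fault, frames (J)
W: fault, frames (J W)
J: hit
W: hit
C: fault, frames (J W C)
J: hit
C: hit
W: hit
B: fault, evict J, frames (W C B)
C: hit
W: hit
N: fault, evict C, frames (W B N)
J: fault, evict W, frames (B N J)
B: hit
N: hit
W: fault, evict B, frames (N J W)
C: fault, evict W, frames (N J C)
N: hit
J: hit
B: fault, evict C, frames (N J B)
J: hit
N: hit
Page faults: 9.

9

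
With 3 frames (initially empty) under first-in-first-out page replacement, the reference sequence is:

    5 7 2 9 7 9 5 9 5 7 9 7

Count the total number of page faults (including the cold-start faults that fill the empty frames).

5 → fault, frames (5)
7 → fault, frames (5 7)
2 → fault, frames (5 7 2)
9 → fault, evict 5, frames (7 2 9)
7 → hit
9 → hit
5 → fault, evict 7, frames (2 9 5)
9 → hit
5 → hit
7 → fault, evict 2, frames (9 5 7)
9 → hit
7 → hit
Page faults: 6.

6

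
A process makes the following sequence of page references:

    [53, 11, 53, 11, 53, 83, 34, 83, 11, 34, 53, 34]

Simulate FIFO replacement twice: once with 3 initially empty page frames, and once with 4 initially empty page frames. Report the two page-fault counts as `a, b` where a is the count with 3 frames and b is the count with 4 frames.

5, 4

3 frames: F F . . . F F . . . F . → 5 faults.
4 frames: F F . . . F F . . . . . → 4 faults.
4 < 5: adding a frame reduced faults, as is typical.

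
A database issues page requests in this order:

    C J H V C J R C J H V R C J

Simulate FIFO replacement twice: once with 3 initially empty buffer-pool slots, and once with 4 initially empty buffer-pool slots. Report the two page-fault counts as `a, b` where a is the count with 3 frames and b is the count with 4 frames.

3 frames: F F F F F F F . . F F . F F → 11 faults.
4 frames: F F F F . . F F F F F F F F → 12 faults.
12 > 11: adding a frame increased faults — Belady's anomaly.

11, 12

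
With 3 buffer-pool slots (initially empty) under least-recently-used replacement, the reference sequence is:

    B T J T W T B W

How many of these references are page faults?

B -> miss, frames [B]
T -> miss, frames [B, T]
J -> miss, frames [B, T, J]
T -> hit
W -> miss, evict B, frames [J, T, W]
T -> hit
B -> miss, evict J, frames [W, T, B]
W -> hit
Page faults: 5.

5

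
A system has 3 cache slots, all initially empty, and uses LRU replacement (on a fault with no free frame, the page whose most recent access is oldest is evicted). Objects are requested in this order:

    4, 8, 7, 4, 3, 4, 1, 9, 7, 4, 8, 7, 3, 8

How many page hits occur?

4

4: fault, frames {4}
8: fault, frames {4,8}
7: fault, frames {4,8,7}
4: hit
3: fault, evict 8, frames {7,4,3}
4: hit
1: fault, evict 7, frames {3,4,1}
9: fault, evict 3, frames {4,1,9}
7: fault, evict 4, frames {1,9,7}
4: fault, evict 1, frames {9,7,4}
8: fault, evict 9, frames {7,4,8}
7: hit
3: fault, evict 4, frames {8,7,3}
8: hit
Hits: 4.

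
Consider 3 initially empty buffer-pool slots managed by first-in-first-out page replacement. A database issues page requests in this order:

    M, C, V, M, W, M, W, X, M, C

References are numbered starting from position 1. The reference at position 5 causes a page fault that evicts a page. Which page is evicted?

M

pos 1: M -> fault, frames {M}
pos 2: C -> fault, frames {M,C}
pos 3: V -> fault, frames {M,C,V}
pos 4: M -> hit
pos 5: W -> fault, evict M, frames {C,V,W}
At position 5, page M is evicted.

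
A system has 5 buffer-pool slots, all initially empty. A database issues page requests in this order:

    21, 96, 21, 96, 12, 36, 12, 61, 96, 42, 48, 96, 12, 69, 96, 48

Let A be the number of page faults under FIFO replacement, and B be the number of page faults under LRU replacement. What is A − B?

2

Under FIFO: F F . . F F . F . F F F F F . . → 10 faults.
Under LRU: F F . . F F . F . F F . . F . . → 8 faults.
A − B = 10 − 8 = 2.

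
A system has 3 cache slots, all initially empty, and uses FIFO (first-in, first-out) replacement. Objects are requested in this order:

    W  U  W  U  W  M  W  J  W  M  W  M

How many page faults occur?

5

W → fault, frames [W]
U → fault, frames [W, U]
W → hit
U → hit
W → hit
M → fault, frames [W, U, M]
W → hit
J → fault, evict W, frames [U, M, J]
W → fault, evict U, frames [M, J, W]
M → hit
W → hit
M → hit
Page faults: 5.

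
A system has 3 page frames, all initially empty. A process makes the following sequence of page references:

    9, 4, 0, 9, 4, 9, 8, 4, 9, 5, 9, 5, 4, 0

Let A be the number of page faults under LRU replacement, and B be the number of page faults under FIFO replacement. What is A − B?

-2

Under LRU: F F F . . . F . . F . . . F → 6 faults.
Under FIFO: F F F . . . F . F F . . F F → 8 faults.
A − B = 6 − 8 = -2.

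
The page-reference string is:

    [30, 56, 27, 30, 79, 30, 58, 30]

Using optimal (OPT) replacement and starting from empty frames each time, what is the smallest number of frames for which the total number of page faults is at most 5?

f=1: 8 faults
f=2: 5 faults
f=3: 5 faults
f=4: 5 faults
f=5: 5 faults
Smallest f with faults ≤ 5 is 2.

2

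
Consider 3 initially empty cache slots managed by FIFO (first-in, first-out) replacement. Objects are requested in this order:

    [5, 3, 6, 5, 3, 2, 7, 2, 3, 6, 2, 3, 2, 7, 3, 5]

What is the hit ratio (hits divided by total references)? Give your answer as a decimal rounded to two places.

5: fault, frames (5)
3: fault, frames (5 3)
6: fault, frames (5 3 6)
5: hit
3: hit
2: fault, evict 5, frames (3 6 2)
7: fault, evict 3, frames (6 2 7)
2: hit
3: fault, evict 6, frames (2 7 3)
6: fault, evict 2, frames (7 3 6)
2: fault, evict 7, frames (3 6 2)
3: hit
2: hit
7: fault, evict 3, frames (6 2 7)
3: fault, evict 6, frames (2 7 3)
5: fault, evict 2, frames (7 3 5)
Hits: 5 of 16 references → 5/16 = 0.3125.

0.31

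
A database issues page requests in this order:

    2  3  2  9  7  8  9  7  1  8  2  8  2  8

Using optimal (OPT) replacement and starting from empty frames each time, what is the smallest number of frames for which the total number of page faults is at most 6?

f=1: 14 faults
f=2: 8 faults
f=3: 7 faults
f=4: 6 faults
f=5: 6 faults
f=6: 6 faults
Smallest f with faults ≤ 6 is 4.

4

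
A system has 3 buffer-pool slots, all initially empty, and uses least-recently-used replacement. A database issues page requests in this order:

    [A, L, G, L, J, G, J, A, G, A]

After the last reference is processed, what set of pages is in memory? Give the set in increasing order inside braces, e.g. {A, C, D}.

{A, G, J}

A: fault, frames {A}
L: fault, frames {A,L}
G: fault, frames {A,L,G}
L: hit
J: fault, evict A, frames {G,L,J}
G: hit
J: hit
A: fault, evict L, frames {G,J,A}
G: hit
A: hit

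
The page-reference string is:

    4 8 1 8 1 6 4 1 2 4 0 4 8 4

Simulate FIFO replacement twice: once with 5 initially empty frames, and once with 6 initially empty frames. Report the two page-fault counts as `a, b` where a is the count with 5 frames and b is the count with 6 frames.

8, 6

5 frames: F F F . . F . . F . F F F . → 8 faults.
6 frames: F F F . . F . . F . F . . . → 6 faults.
6 < 8: adding a frame reduced faults, as is typical.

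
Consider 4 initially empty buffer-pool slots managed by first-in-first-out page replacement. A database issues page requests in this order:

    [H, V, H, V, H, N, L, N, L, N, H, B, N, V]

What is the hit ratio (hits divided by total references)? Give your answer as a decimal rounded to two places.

0.64

H: fault, frames {H}
V: fault, frames {H,V}
H: hit
V: hit
H: hit
N: fault, frames {H,V,N}
L: fault, frames {H,V,N,L}
N: hit
L: hit
N: hit
H: hit
B: fault, evict H, frames {V,N,L,B}
N: hit
V: hit
Hits: 9 of 14 references → 9/14 = 0.6429.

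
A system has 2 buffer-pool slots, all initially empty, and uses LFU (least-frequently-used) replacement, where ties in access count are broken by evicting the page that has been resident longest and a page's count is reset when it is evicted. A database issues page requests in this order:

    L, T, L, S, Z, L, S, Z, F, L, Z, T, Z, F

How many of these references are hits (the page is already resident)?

3

L → miss, frames [L]
T → miss, frames [L, T]
L → hit
S → miss, evict T, frames [L, S]
Z → miss, evict S, frames [L, Z]
L → hit
S → miss, evict Z, frames [L, S]
Z → miss, evict S, frames [L, Z]
F → miss, evict Z, frames [L, F]
L → hit
Z → miss, evict F, frames [L, Z]
T → miss, evict Z, frames [L, T]
Z → miss, evict T, frames [L, Z]
F → miss, evict Z, frames [L, F]
Hits: 3.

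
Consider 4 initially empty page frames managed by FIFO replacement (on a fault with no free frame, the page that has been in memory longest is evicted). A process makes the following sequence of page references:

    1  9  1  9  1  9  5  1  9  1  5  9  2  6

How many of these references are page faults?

1 → miss, frames {1}
9 → miss, frames {1,9}
1 → hit
9 → hit
1 → hit
9 → hit
5 → miss, frames {1,9,5}
1 → hit
9 → hit
1 → hit
5 → hit
9 → hit
2 → miss, frames {1,9,5,2}
6 → miss, evict 1, frames {9,5,2,6}
Page faults: 5.

5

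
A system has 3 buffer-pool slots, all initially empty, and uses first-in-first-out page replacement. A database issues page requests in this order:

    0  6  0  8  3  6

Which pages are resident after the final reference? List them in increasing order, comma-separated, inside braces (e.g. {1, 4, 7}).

0: miss, frames (0)
6: miss, frames (0 6)
0: hit
8: miss, frames (0 6 8)
3: miss, evict 0, frames (6 8 3)
6: hit

{3, 6, 8}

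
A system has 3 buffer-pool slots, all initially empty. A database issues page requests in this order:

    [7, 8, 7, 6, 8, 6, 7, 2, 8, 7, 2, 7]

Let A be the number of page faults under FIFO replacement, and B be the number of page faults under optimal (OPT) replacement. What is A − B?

Under FIFO: F F . F . . . F . F . . → 5 faults.
Under OPT: F F . F . . . F . . . . → 4 faults.
A − B = 5 − 4 = 1.

1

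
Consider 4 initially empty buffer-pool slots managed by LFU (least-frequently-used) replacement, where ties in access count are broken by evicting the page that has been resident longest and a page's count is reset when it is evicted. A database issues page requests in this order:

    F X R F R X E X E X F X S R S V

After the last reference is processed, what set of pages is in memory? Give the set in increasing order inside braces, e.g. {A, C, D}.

F -> miss, frames [F]
X -> miss, frames [F, X]
R -> miss, frames [F, X, R]
F -> hit
R -> hit
X -> hit
E -> miss, frames [F, X, R, E]
X -> hit
E -> hit
X -> hit
F -> hit
X -> hit
S -> miss, evict R, frames [F, X, E, S]
R -> miss, evict S, frames [F, X, E, R]
S -> miss, evict R, frames [F, X, E, S]
V -> miss, evict S, frames [F, X, E, V]

{E, F, V, X}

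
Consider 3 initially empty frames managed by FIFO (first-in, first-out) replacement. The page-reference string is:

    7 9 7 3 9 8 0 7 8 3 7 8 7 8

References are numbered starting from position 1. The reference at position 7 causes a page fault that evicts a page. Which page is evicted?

9

pos 1: 7: miss, frames {7}
pos 2: 9: miss, frames {7,9}
pos 3: 7: hit
pos 4: 3: miss, frames {7,9,3}
pos 5: 9: hit
pos 6: 8: miss, evict 7, frames {9,3,8}
pos 7: 0: miss, evict 9, frames {3,8,0}
At position 7, page 9 is evicted.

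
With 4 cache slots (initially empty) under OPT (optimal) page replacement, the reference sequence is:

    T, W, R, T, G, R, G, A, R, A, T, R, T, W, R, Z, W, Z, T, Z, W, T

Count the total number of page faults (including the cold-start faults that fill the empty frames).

T → miss, frames (T)
W → miss, frames (T W)
R → miss, frames (T W R)
T → hit
G → miss, frames (T W R G)
R → hit
G → hit
A → miss, evict G, frames (T W R A)
R → hit
A → hit
T → hit
R → hit
T → hit
W → hit
R → hit
Z → miss, evict A, frames (T W R Z)
W → hit
Z → hit
T → hit
Z → hit
W → hit
T → hit
Page faults: 6.

6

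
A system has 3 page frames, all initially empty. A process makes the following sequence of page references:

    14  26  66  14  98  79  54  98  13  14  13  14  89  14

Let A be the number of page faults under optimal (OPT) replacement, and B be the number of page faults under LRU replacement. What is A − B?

Under OPT: F F F . F F F . F . . . F . → 8 faults.
Under LRU: F F F . F F F . F F . . F . → 9 faults.
A − B = 8 − 9 = -1.

-1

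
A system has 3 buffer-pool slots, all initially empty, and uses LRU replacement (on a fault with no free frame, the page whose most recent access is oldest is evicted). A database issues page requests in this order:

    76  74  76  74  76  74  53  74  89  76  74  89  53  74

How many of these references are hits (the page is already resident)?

76: fault, frames [76]
74: fault, frames [76, 74]
76: hit
74: hit
76: hit
74: hit
53: fault, frames [76, 74, 53]
74: hit
89: fault, evict 76, frames [53, 74, 89]
76: fault, evict 53, frames [74, 89, 76]
74: hit
89: hit
53: fault, evict 76, frames [74, 89, 53]
74: hit
Hits: 8.

8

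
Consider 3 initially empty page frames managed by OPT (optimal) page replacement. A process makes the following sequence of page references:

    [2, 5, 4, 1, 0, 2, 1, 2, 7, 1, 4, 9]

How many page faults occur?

8

2 → fault, frames [2]
5 → fault, frames [2, 5]
4 → fault, frames [2, 5, 4]
1 → fault, evict 5, frames [2, 4, 1]
0 → fault, evict 4, frames [2, 1, 0]
2 → hit
1 → hit
2 → hit
7 → fault, evict 0, frames [2, 1, 7]
1 → hit
4 → fault, evict 7, frames [2, 1, 4]
9 → fault, evict 4, frames [2, 1, 9]
Page faults: 8.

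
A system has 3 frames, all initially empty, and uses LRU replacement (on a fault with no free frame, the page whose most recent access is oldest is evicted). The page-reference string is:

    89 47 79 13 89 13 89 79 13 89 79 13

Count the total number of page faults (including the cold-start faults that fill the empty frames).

5

89 -> fault, frames {89}
47 -> fault, frames {89,47}
79 -> fault, frames {89,47,79}
13 -> fault, evict 89, frames {47,79,13}
89 -> fault, evict 47, frames {79,13,89}
13 -> hit
89 -> hit
79 -> hit
13 -> hit
89 -> hit
79 -> hit
13 -> hit
Page faults: 5.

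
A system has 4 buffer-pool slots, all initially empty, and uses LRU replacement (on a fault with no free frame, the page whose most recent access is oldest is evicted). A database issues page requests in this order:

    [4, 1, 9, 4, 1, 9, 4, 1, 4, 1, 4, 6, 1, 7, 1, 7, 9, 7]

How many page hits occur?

4 → fault, frames (4)
1 → fault, frames (4 1)
9 → fault, frames (4 1 9)
4 → hit
1 → hit
9 → hit
4 → hit
1 → hit
4 → hit
1 → hit
4 → hit
6 → fault, frames (9 1 4 6)
1 → hit
7 → fault, evict 9, frames (4 6 1 7)
1 → hit
7 → hit
9 → fault, evict 4, frames (6 1 7 9)
7 → hit
Hits: 12.

12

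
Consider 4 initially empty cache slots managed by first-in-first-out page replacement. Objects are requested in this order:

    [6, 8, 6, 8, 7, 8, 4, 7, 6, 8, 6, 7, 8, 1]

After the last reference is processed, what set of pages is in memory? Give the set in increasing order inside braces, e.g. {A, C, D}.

{1, 4, 7, 8}

6: fault, frames [6]
8: fault, frames [6, 8]
6: hit
8: hit
7: fault, frames [6, 8, 7]
8: hit
4: fault, frames [6, 8, 7, 4]
7: hit
6: hit
8: hit
6: hit
7: hit
8: hit
1: fault, evict 6, frames [8, 7, 4, 1]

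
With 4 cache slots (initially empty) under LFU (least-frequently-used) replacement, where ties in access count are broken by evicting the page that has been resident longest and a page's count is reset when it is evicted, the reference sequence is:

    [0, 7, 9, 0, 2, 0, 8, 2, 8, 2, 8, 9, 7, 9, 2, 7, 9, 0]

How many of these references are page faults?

9

0: miss, frames (0)
7: miss, frames (0 7)
9: miss, frames (0 7 9)
0: hit
2: miss, frames (0 7 9 2)
0: hit
8: miss, evict 7, frames (0 9 2 8)
2: hit
8: hit
2: hit
8: hit
9: hit
7: miss, evict 9, frames (0 2 8 7)
9: miss, evict 7, frames (0 2 8 9)
2: hit
7: miss, evict 9, frames (0 2 8 7)
9: miss, evict 7, frames (0 2 8 9)
0: hit
Page faults: 9.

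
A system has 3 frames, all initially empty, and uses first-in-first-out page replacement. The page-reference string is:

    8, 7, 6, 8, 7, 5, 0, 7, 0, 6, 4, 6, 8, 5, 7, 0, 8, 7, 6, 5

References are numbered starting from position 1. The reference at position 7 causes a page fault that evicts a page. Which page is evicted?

pos 1: 8 → miss, frames {8}
pos 2: 7 → miss, frames {8,7}
pos 3: 6 → miss, frames {8,7,6}
pos 4: 8 → hit
pos 5: 7 → hit
pos 6: 5 → miss, evict 8, frames {7,6,5}
pos 7: 0 → miss, evict 7, frames {6,5,0}
At position 7, page 7 is evicted.

7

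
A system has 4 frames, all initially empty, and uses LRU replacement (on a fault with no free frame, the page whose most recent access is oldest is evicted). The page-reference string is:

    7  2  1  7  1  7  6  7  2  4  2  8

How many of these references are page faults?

6

7 -> fault, frames (7)
2 -> fault, frames (7 2)
1 -> fault, frames (7 2 1)
7 -> hit
1 -> hit
7 -> hit
6 -> fault, frames (2 1 7 6)
7 -> hit
2 -> hit
4 -> fault, evict 1, frames (6 7 2 4)
2 -> hit
8 -> fault, evict 6, frames (7 4 2 8)
Page faults: 6.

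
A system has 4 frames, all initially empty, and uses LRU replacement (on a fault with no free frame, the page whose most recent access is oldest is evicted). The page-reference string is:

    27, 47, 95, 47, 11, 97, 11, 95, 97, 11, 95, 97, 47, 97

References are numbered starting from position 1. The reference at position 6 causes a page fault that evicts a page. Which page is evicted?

27

pos 1: 27 → fault, frames (27)
pos 2: 47 → fault, frames (27 47)
pos 3: 95 → fault, frames (27 47 95)
pos 4: 47 → hit
pos 5: 11 → fault, frames (27 95 47 11)
pos 6: 97 → fault, evict 27, frames (95 47 11 97)
At position 6, page 27 is evicted.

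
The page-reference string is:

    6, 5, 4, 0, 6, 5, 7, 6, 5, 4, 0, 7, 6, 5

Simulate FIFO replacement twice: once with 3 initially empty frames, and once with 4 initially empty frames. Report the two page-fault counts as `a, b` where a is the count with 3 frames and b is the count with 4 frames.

3 frames: F F F F F F F . . F F . F F → 11 faults.
4 frames: F F F F . . F F F F F F F F → 12 faults.
12 > 11: adding a frame increased faults — Belady's anomaly.

11, 12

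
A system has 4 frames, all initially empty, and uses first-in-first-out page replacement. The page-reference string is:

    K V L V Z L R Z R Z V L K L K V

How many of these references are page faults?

K -> fault, frames (K)
V -> fault, frames (K V)
L -> fault, frames (K V L)
V -> hit
Z -> fault, frames (K V L Z)
L -> hit
R -> fault, evict K, frames (V L Z R)
Z -> hit
R -> hit
Z -> hit
V -> hit
L -> hit
K -> fault, evict V, frames (L Z R K)
L -> hit
K -> hit
V -> fault, evict L, frames (Z R K V)
Page faults: 7.

7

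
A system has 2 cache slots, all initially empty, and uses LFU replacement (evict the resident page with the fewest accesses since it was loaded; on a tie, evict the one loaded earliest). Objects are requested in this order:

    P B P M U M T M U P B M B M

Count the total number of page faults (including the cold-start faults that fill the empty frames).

12

P: miss, frames (P)
B: miss, frames (P B)
P: hit
M: miss, evict B, frames (P M)
U: miss, evict M, frames (P U)
M: miss, evict U, frames (P M)
T: miss, evict M, frames (P T)
M: miss, evict T, frames (P M)
U: miss, evict M, frames (P U)
P: hit
B: miss, evict U, frames (P B)
M: miss, evict B, frames (P M)
B: miss, evict M, frames (P B)
M: miss, evict B, frames (P M)
Page faults: 12.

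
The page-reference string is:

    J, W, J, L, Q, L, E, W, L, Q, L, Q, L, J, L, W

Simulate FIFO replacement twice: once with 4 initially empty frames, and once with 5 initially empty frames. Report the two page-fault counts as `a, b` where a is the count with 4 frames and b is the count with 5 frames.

4 frames: F F . F F . F . . . . . . F . F → 7 faults.
5 frames: F F . F F . F . . . . . . . . . → 5 faults.
5 < 7: adding a frame reduced faults, as is typical.

7, 5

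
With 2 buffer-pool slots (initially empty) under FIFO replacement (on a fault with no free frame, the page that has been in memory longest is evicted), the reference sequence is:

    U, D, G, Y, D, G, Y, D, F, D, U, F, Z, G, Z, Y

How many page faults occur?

U: miss, frames {U}
D: miss, frames {U,D}
G: miss, evict U, frames {D,G}
Y: miss, evict D, frames {G,Y}
D: miss, evict G, frames {Y,D}
G: miss, evict Y, frames {D,G}
Y: miss, evict D, frames {G,Y}
D: miss, evict G, frames {Y,D}
F: miss, evict Y, frames {D,F}
D: hit
U: miss, evict D, frames {F,U}
F: hit
Z: miss, evict F, frames {U,Z}
G: miss, evict U, frames {Z,G}
Z: hit
Y: miss, evict Z, frames {G,Y}
Page faults: 13.

13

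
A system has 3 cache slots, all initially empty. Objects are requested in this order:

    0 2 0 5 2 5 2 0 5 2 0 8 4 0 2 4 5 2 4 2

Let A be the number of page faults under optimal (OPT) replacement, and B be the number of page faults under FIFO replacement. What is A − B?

Under OPT: F F . F . . . . . . . F F . . . F . . . → 6 faults.
Under FIFO: F F . F . . . . . . . F F F F . F . F . → 9 faults.
A − B = 6 − 9 = -3.

-3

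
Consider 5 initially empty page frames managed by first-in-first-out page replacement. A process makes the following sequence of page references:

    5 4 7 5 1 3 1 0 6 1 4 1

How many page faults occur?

5 → fault, frames (5)
4 → fault, frames (5 4)
7 → fault, frames (5 4 7)
5 → hit
1 → fault, frames (5 4 7 1)
3 → fault, frames (5 4 7 1 3)
1 → hit
0 → fault, evict 5, frames (4 7 1 3 0)
6 → fault, evict 4, frames (7 1 3 0 6)
1 → hit
4 → fault, evict 7, frames (1 3 0 6 4)
1 → hit
Page faults: 8.

8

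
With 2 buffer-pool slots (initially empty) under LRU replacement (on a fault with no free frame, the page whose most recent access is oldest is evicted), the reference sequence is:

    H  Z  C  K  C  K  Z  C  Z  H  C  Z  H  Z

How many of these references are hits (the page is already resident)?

H -> fault, frames (H)
Z -> fault, frames (H Z)
C -> fault, evict H, frames (Z C)
K -> fault, evict Z, frames (C K)
C -> hit
K -> hit
Z -> fault, evict C, frames (K Z)
C -> fault, evict K, frames (Z C)
Z -> hit
H -> fault, evict C, frames (Z H)
C -> fault, evict Z, frames (H C)
Z -> fault, evict H, frames (C Z)
H -> fault, evict C, frames (Z H)
Z -> hit
Hits: 4.

4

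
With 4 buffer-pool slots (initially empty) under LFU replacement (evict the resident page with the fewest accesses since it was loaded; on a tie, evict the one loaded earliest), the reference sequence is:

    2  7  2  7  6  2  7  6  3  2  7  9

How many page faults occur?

2 → fault, frames {2}
7 → fault, frames {2,7}
2 → hit
7 → hit
6 → fault, frames {2,7,6}
2 → hit
7 → hit
6 → hit
3 → fault, frames {2,7,6,3}
2 → hit
7 → hit
9 → fault, evict 3, frames {2,7,6,9}
Page faults: 5.

5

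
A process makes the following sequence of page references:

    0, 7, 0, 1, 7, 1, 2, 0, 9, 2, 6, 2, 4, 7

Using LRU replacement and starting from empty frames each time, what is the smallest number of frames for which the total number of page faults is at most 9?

f=1: 14 faults
f=2: 11 faults
f=3: 9 faults
f=4: 8 faults
f=5: 8 faults
f=6: 8 faults
f=7: 7 faults
Smallest f with faults ≤ 9 is 3.

3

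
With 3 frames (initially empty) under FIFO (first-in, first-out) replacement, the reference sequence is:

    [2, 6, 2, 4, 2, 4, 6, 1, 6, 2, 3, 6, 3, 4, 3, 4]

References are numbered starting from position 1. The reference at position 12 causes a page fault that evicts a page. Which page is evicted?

pos 1: 2 -> fault, frames (2)
pos 2: 6 -> fault, frames (2 6)
pos 3: 2 -> hit
pos 4: 4 -> fault, frames (2 6 4)
pos 5: 2 -> hit
pos 6: 4 -> hit
pos 7: 6 -> hit
pos 8: 1 -> fault, evict 2, frames (6 4 1)
pos 9: 6 -> hit
pos 10: 2 -> fault, evict 6, frames (4 1 2)
pos 11: 3 -> fault, evict 4, frames (1 2 3)
pos 12: 6 -> fault, evict 1, frames (2 3 6)
At position 12, page 1 is evicted.

1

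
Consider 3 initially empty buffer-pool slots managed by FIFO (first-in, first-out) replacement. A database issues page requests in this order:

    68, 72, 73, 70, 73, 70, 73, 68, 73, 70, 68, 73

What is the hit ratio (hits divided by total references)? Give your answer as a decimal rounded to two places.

0.58

68: miss, frames [68]
72: miss, frames [68, 72]
73: miss, frames [68, 72, 73]
70: miss, evict 68, frames [72, 73, 70]
73: hit
70: hit
73: hit
68: miss, evict 72, frames [73, 70, 68]
73: hit
70: hit
68: hit
73: hit
Hits: 7 of 12 references → 7/12 = 0.5833.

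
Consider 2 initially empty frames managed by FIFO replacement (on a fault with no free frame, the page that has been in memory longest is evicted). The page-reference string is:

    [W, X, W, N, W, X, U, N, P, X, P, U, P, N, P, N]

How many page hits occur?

W: miss, frames [W]
X: miss, frames [W, X]
W: hit
N: miss, evict W, frames [X, N]
W: miss, evict X, frames [N, W]
X: miss, evict N, frames [W, X]
U: miss, evict W, frames [X, U]
N: miss, evict X, frames [U, N]
P: miss, evict U, frames [N, P]
X: miss, evict N, frames [P, X]
P: hit
U: miss, evict P, frames [X, U]
P: miss, evict X, frames [U, P]
N: miss, evict U, frames [P, N]
P: hit
N: hit
Hits: 4.

4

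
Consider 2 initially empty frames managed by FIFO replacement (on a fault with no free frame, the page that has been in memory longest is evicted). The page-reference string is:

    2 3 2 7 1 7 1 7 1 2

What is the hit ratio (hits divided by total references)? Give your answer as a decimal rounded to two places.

2 → fault, frames (2)
3 → fault, frames (2 3)
2 → hit
7 → fault, evict 2, frames (3 7)
1 → fault, evict 3, frames (7 1)
7 → hit
1 → hit
7 → hit
1 → hit
2 → fault, evict 7, frames (1 2)
Hits: 5 of 10 references → 5/10 = 0.5000.

0.50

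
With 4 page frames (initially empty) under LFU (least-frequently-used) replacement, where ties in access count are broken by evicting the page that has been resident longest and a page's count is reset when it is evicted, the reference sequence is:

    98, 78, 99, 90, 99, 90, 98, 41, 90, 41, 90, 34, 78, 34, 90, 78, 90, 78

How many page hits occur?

9

98: miss, frames {98}
78: miss, frames {98,78}
99: miss, frames {98,78,99}
90: miss, frames {98,78,99,90}
99: hit
90: hit
98: hit
41: miss, evict 78, frames {98,99,90,41}
90: hit
41: hit
90: hit
34: miss, evict 98, frames {99,90,41,34}
78: miss, evict 34, frames {99,90,41,78}
34: miss, evict 78, frames {99,90,41,34}
90: hit
78: miss, evict 34, frames {99,90,41,78}
90: hit
78: hit
Hits: 9.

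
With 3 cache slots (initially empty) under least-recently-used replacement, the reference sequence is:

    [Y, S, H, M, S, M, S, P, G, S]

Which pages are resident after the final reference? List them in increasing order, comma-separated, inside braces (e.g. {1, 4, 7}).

{G, P, S}

Y: miss, frames {Y}
S: miss, frames {Y,S}
H: miss, frames {Y,S,H}
M: miss, evict Y, frames {S,H,M}
S: hit
M: hit
S: hit
P: miss, evict H, frames {M,S,P}
G: miss, evict M, frames {S,P,G}
S: hit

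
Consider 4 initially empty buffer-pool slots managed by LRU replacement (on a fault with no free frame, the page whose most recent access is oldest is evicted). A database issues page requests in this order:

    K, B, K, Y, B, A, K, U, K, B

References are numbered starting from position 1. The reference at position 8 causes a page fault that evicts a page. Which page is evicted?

Y

pos 1: K: fault, frames [K]
pos 2: B: fault, frames [K, B]
pos 3: K: hit
pos 4: Y: fault, frames [B, K, Y]
pos 5: B: hit
pos 6: A: fault, frames [K, Y, B, A]
pos 7: K: hit
pos 8: U: fault, evict Y, frames [B, A, K, U]
At position 8, page Y is evicted.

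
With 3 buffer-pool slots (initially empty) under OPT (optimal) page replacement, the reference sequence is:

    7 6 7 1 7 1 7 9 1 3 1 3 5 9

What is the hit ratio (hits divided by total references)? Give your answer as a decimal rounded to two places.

7 → miss, frames [7]
6 → miss, frames [7, 6]
7 → hit
1 → miss, frames [7, 6, 1]
7 → hit
1 → hit
7 → hit
9 → miss, evict 6, frames [7, 1, 9]
1 → hit
3 → miss, evict 7, frames [1, 9, 3]
1 → hit
3 → hit
5 → miss, evict 3, frames [1, 9, 5]
9 → hit
Hits: 8 of 14 references → 8/14 = 0.5714.

0.57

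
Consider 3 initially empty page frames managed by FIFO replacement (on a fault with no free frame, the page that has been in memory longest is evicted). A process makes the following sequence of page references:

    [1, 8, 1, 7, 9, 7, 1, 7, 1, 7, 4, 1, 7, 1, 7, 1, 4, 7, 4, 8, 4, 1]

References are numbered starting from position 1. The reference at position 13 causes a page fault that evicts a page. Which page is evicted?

pos 1: 1: miss, frames [1]
pos 2: 8: miss, frames [1, 8]
pos 3: 1: hit
pos 4: 7: miss, frames [1, 8, 7]
pos 5: 9: miss, evict 1, frames [8, 7, 9]
pos 6: 7: hit
pos 7: 1: miss, evict 8, frames [7, 9, 1]
pos 8: 7: hit
pos 9: 1: hit
pos 10: 7: hit
pos 11: 4: miss, evict 7, frames [9, 1, 4]
pos 12: 1: hit
pos 13: 7: miss, evict 9, frames [1, 4, 7]
At position 13, page 9 is evicted.

9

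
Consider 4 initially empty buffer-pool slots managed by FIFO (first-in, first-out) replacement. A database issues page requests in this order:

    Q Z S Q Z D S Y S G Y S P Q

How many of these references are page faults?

8

Q: fault, frames (Q)
Z: fault, frames (Q Z)
S: fault, frames (Q Z S)
Q: hit
Z: hit
D: fault, frames (Q Z S D)
S: hit
Y: fault, evict Q, frames (Z S D Y)
S: hit
G: fault, evict Z, frames (S D Y G)
Y: hit
S: hit
P: fault, evict S, frames (D Y G P)
Q: fault, evict D, frames (Y G P Q)
Page faults: 8.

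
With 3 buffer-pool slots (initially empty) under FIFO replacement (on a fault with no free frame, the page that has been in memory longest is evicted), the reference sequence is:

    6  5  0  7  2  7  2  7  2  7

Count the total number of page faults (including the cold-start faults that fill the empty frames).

5

6: fault, frames {6}
5: fault, frames {6,5}
0: fault, frames {6,5,0}
7: fault, evict 6, frames {5,0,7}
2: fault, evict 5, frames {0,7,2}
7: hit
2: hit
7: hit
2: hit
7: hit
Page faults: 5.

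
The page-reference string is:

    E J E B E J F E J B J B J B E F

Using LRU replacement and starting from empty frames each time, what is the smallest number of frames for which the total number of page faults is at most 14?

f=1: 16 faults
f=2: 10 faults
f=3: 6 faults
f=4: 4 faults
Smallest f with faults ≤ 14 is 2.

2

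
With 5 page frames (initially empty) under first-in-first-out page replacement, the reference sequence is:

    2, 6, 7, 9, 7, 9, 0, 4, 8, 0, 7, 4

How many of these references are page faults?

2 -> miss, frames {2}
6 -> miss, frames {2,6}
7 -> miss, frames {2,6,7}
9 -> miss, frames {2,6,7,9}
7 -> hit
9 -> hit
0 -> miss, frames {2,6,7,9,0}
4 -> miss, evict 2, frames {6,7,9,0,4}
8 -> miss, evict 6, frames {7,9,0,4,8}
0 -> hit
7 -> hit
4 -> hit
Page faults: 7.

7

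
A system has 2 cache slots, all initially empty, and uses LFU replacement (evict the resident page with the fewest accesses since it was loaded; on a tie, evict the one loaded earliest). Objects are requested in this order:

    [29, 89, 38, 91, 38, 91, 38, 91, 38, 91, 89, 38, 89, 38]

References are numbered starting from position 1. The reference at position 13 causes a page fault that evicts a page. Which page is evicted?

38

pos 1: 29 → fault, frames [29]
pos 2: 89 → fault, frames [29, 89]
pos 3: 38 → fault, evict 29, frames [89, 38]
pos 4: 91 → fault, evict 89, frames [38, 91]
pos 5: 38 → hit
pos 6: 91 → hit
pos 7: 38 → hit
pos 8: 91 → hit
pos 9: 38 → hit
pos 10: 91 → hit
pos 11: 89 → fault, evict 38, frames [91, 89]
pos 12: 38 → fault, evict 89, frames [91, 38]
pos 13: 89 → fault, evict 38, frames [91, 89]
At position 13, page 38 is evicted.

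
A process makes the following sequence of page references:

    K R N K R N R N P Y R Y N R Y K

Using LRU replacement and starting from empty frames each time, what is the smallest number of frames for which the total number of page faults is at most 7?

f=1: 16 faults
f=2: 13 faults
f=3: 8 faults
f=4: 6 faults
f=5: 5 faults
Smallest f with faults ≤ 7 is 4.

4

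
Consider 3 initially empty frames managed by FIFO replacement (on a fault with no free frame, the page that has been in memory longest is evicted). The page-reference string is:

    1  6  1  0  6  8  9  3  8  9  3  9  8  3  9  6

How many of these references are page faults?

7

1: fault, frames {1}
6: fault, frames {1,6}
1: hit
0: fault, frames {1,6,0}
6: hit
8: fault, evict 1, frames {6,0,8}
9: fault, evict 6, frames {0,8,9}
3: fault, evict 0, frames {8,9,3}
8: hit
9: hit
3: hit
9: hit
8: hit
3: hit
9: hit
6: fault, evict 8, frames {9,3,6}
Page faults: 7.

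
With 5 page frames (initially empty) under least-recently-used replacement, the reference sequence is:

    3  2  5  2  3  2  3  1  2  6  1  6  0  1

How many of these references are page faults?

6

3 → miss, frames (3)
2 → miss, frames (3 2)
5 → miss, frames (3 2 5)
2 → hit
3 → hit
2 → hit
3 → hit
1 → miss, frames (5 2 3 1)
2 → hit
6 → miss, frames (5 3 1 2 6)
1 → hit
6 → hit
0 → miss, evict 5, frames (3 2 1 6 0)
1 → hit
Page faults: 6.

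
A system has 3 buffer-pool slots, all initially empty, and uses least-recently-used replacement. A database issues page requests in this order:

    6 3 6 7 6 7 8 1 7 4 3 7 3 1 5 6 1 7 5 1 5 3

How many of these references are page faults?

13

6 -> miss, frames [6]
3 -> miss, frames [6, 3]
6 -> hit
7 -> miss, frames [3, 6, 7]
6 -> hit
7 -> hit
8 -> miss, evict 3, frames [6, 7, 8]
1 -> miss, evict 6, frames [7, 8, 1]
7 -> hit
4 -> miss, evict 8, frames [1, 7, 4]
3 -> miss, evict 1, frames [7, 4, 3]
7 -> hit
3 -> hit
1 -> miss, evict 4, frames [7, 3, 1]
5 -> miss, evict 7, frames [3, 1, 5]
6 -> miss, evict 3, frames [1, 5, 6]
1 -> hit
7 -> miss, evict 5, frames [6, 1, 7]
5 -> miss, evict 6, frames [1, 7, 5]
1 -> hit
5 -> hit
3 -> miss, evict 7, frames [1, 5, 3]
Page faults: 13.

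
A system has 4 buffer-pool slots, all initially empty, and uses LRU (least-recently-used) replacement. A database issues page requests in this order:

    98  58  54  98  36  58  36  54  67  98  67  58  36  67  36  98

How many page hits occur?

8

98 -> miss, frames (98)
58 -> miss, frames (98 58)
54 -> miss, frames (98 58 54)
98 -> hit
36 -> miss, frames (58 54 98 36)
58 -> hit
36 -> hit
54 -> hit
67 -> miss, evict 98, frames (58 36 54 67)
98 -> miss, evict 58, frames (36 54 67 98)
67 -> hit
58 -> miss, evict 36, frames (54 98 67 58)
36 -> miss, evict 54, frames (98 67 58 36)
67 -> hit
36 -> hit
98 -> hit
Hits: 8.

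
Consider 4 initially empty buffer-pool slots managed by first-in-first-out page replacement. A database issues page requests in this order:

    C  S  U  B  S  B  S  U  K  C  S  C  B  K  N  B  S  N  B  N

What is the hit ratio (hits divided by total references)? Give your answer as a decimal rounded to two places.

0.55

C: miss, frames [C]
S: miss, frames [C, S]
U: miss, frames [C, S, U]
B: miss, frames [C, S, U, B]
S: hit
B: hit
S: hit
U: hit
K: miss, evict C, frames [S, U, B, K]
C: miss, evict S, frames [U, B, K, C]
S: miss, evict U, frames [B, K, C, S]
C: hit
B: hit
K: hit
N: miss, evict B, frames [K, C, S, N]
B: miss, evict K, frames [C, S, N, B]
S: hit
N: hit
B: hit
N: hit
Hits: 11 of 20 references → 11/20 = 0.5500.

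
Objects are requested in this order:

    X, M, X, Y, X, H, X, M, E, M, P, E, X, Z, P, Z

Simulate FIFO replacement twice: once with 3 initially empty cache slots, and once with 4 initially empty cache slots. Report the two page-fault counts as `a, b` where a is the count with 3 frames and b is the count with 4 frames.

10, 8

3 frames: F F . F . F F F F . F . F F . . → 10 faults.
4 frames: F F . F . F . . F . F . F F . . → 8 faults.
8 < 10: adding a frame reduced faults, as is typical.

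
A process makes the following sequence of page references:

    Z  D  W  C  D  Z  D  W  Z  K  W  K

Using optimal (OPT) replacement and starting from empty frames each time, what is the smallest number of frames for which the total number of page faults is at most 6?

3

f=1: 12 faults
f=2: 7 faults
f=3: 6 faults
f=4: 5 faults
f=5: 5 faults
Smallest f with faults ≤ 6 is 3.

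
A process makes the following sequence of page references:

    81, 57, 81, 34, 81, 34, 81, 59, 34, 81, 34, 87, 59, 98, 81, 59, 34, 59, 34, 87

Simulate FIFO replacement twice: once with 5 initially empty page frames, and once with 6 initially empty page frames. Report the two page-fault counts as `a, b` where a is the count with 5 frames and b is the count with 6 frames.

5 frames: F F . F . . . F . . . F . F F . . . . . → 7 faults.
6 frames: F F . F . . . F . . . F . F . . . . . . → 6 faults.
6 < 7: adding a frame reduced faults, as is typical.

7, 6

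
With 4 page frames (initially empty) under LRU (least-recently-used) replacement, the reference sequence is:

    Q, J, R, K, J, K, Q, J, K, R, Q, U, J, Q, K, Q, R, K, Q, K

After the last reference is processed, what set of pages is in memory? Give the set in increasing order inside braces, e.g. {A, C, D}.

Q: miss, frames (Q)
J: miss, frames (Q J)
R: miss, frames (Q J R)
K: miss, frames (Q J R K)
J: hit
K: hit
Q: hit
J: hit
K: hit
R: hit
Q: hit
U: miss, evict J, frames (K R Q U)
J: miss, evict K, frames (R Q U J)
Q: hit
K: miss, evict R, frames (U J Q K)
Q: hit
R: miss, evict U, frames (J K Q R)
K: hit
Q: hit
K: hit

{J, K, Q, R}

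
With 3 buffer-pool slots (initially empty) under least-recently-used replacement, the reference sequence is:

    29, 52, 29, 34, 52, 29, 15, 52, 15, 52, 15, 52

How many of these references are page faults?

29: fault, frames [29]
52: fault, frames [29, 52]
29: hit
34: fault, frames [52, 29, 34]
52: hit
29: hit
15: fault, evict 34, frames [52, 29, 15]
52: hit
15: hit
52: hit
15: hit
52: hit
Page faults: 4.

4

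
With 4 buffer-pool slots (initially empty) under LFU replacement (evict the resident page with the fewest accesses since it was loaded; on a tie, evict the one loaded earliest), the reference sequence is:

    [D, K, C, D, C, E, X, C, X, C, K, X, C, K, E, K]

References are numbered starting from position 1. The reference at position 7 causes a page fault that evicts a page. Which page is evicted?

pos 1: D → fault, frames {D}
pos 2: K → fault, frames {D,K}
pos 3: C → fault, frames {D,K,C}
pos 4: D → hit
pos 5: C → hit
pos 6: E → fault, frames {D,K,C,E}
pos 7: X → fault, evict K, frames {D,C,E,X}
At position 7, page K is evicted.

K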